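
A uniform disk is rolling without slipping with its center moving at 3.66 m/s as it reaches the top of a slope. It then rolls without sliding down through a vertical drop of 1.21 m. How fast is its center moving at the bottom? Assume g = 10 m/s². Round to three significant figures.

v ≈ 5.43 m/s

Here I = (1/2)MR², so the shape factor k = I/(MR²) = 0.5.
The rolling condition ω = v/R makes the rotational term ½I(v/R)² = ½kMv², so KE_total = ½(1+k)Mv² = (3/4)Mv².
Energy conservation: (3/4)Mv₀² + Mgh = (3/4)Mv², so v² = v₀² + 2gh/(1+k).
v = √(3.66² + 2×10×1.21/1.5) = √29.53 ≈ 5.43 m/s.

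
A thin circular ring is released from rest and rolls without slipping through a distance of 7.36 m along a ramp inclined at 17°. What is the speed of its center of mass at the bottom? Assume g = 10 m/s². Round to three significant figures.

The moment of inertia is MR², giving k ≡ I/(MR²) = 1.
Since it rolls without slipping, ω = v/R and KE = ½Mv² + ½Iω² = ½(1+k)Mv² = Mv².
The vertical drop is h = L sinθ = 7.36 × sin17° = 2.152 m.
Setting Mgh = Mv² gives v = √(2gh/(1+k)) = √(2·10·2.152/2) ≈ 4.64 m/s.

v ≈ 4.64 m/s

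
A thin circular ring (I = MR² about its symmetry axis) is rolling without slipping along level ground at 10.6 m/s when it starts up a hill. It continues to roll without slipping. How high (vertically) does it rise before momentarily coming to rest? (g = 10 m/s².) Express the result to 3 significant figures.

With I = MR², the ratio k = I/(MR²) is 1.
Rolling without slipping gives ω = v/R, so the total kinetic energy is ½Mv² + ½Iω² = ½(1+k)Mv² = Mv².
At the top the kinetic energy is zero, so Mv₀² = Mgh.
Thus h = (1+k)v₀²/(2g) = 2 × 10.6² / (2 × 10) ≈ 11.2 m.

h ≈ 11.2 m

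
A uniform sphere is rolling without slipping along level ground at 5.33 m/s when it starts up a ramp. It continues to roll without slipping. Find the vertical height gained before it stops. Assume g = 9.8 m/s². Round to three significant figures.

The moment of inertia is (2/5)MR², giving k ≡ I/(MR²) = 0.4.
Since it rolls without slipping, ω = v/R and KE = ½Mv² + ½Iω² = ½(1+k)Mv² = (7/10)Mv².
At the top the kinetic energy is zero, so (7/10)Mv₀² = Mgh.
Thus h = (1+k)v₀²/(2g) = 1.4 × 5.33² / (2 × 9.8) ≈ 2.03 m.

h ≈ 2.03 m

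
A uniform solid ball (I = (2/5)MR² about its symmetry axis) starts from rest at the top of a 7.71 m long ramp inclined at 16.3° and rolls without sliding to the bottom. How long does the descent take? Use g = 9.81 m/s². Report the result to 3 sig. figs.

t ≈ 2.80 s

Here I = (2/5)MR², so the shape factor k = I/(MR²) = 0.4.
Translational: Mg sinθ − f = Ma. Rotational about the CM: fR = Iα = kMRa, so f = kMa.
Hence a = g sinθ/(1+k) = 9.81×sin16.3°/1.4 = 1.967 m/s².
With constant a from rest, t = √(2L/a) = √(2·7.71/1.967) ≈ 2.80 s.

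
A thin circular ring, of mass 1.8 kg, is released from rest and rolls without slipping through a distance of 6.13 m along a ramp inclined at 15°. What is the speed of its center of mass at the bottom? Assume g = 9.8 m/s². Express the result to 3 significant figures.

v ≈ 3.94 m/s

For this body I = MR², i.e. k = I/(MR²) = 1.
The rolling condition ω = v/R makes the rotational term ½I(v/R)² = ½kMv², so KE_total = ½(1+k)Mv² = Mv².
The vertical drop is h = L sinθ = 6.13 × sin15° = 1.587 m.
Energy conservation: Mgh = Mv², so v = √(2gh/(1+k)) = √(2 × 9.8 × 1.587 / 2) ≈ 3.94 m/s.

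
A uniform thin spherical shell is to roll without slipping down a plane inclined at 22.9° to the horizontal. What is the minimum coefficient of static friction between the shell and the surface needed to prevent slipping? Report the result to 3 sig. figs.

The moment of inertia is (2/3)MR², giving k ≡ I/(MR²) = 2/3.
Translational: Mg sinθ − f = Ma. Rotational about the CM: fR = Iα = kMRa, so f = kMa.
These give a = g sinθ/(1+k) and the required friction f = kMg sinθ/(1+k).
The normal force is N = Mg cosθ, so μ_min = f/N = k tanθ/(1+k).
μ_min = (2/3) × tan22.9° / 1.667 ≈ 0.169.

μ_min ≈ 0.169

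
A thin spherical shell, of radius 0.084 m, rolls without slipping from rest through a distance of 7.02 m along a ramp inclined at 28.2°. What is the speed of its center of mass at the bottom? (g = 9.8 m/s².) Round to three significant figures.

For this body I = (2/3)MR², i.e. k = I/(MR²) = 2/3.
Rolling without slipping gives ω = v/R, so the total kinetic energy is ½Mv² + ½Iω² = ½(1+k)Mv² = (5/6)Mv².
The vertical drop is h = L sinθ = 7.02 × sin28.2° = 3.317 m.
Energy conservation: Mgh = (5/6)Mv², so v = √(2gh/(1+k)) = √(2 × 9.8 × 3.317 / 1.667) ≈ 6.25 m/s.

v ≈ 6.25 m/s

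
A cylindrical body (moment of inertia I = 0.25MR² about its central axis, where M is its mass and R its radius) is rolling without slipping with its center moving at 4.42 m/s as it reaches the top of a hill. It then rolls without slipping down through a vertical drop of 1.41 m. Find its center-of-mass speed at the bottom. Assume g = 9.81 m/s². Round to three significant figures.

With I = 0.25MR², the ratio k = I/(MR²) is 0.25.
The rolling condition ω = v/R makes the rotational term ½I(v/R)² = ½kMv², so KE_total = ½(1+k)Mv² = (5/8)Mv².
Conserving energy between top and bottom: (5/8)Mv² = (5/8)Mv₀² + Mgh, hence v² = v₀² + 2gh/(1+k).
v = √(4.42² + 2×9.81×1.41/1.25) = √41.67 ≈ 6.46 m/s.

v ≈ 6.46 m/s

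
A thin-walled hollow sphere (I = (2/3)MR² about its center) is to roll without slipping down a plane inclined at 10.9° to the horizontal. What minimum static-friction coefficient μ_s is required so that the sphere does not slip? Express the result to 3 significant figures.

μ_min ≈ 0.0770

Here I = (2/3)MR², so the shape factor k = I/(MR²) = 2/3.
Newton's second law down the slope: Mg sinθ − f = Ma. The torque equation fR = Iα (with α = a/R) gives f = kMa.
These give a = g sinθ/(1+k) and the required friction f = kMg sinθ/(1+k).
The normal force is N = Mg cosθ, so μ_min = f/N = k tanθ/(1+k).
μ_min = (2/3) × tan10.9° / 1.667 ≈ 0.0770.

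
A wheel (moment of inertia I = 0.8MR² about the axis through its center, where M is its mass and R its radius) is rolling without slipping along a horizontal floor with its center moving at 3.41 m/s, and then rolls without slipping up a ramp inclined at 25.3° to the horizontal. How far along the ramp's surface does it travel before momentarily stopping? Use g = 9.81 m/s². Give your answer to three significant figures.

Here I = 0.8MR², so the shape factor k = I/(MR²) = 0.8.
Rolling without slipping gives ω = v/R, so the total kinetic energy is ½Mv² + ½Iω² = ½(1+k)Mv² = (9/10)Mv².
Setting this equal to Mgh gives the vertical rise h = (1+k)v₀²/(2g) = 1.8×3.41²/(2×9.81) = 1.067 m.
The distance along the slope is d = h/sinθ = 1.067/sin25.3° ≈ 2.50 m.

d ≈ 2.50 m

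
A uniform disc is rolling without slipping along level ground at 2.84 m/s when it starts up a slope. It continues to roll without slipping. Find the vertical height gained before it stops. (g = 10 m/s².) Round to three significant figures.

For this body I = (1/2)MR², i.e. k = I/(MR²) = 0.5.
The rolling condition ω = v/R makes the rotational term ½I(v/R)² = ½kMv², so KE_total = ½(1+k)Mv² = (3/4)Mv².
At the top the kinetic energy is zero, so (3/4)Mv₀² = Mgh.
Thus h = (1+k)v₀²/(2g) = 1.5 × 2.84² / (2 × 10) ≈ 0.605 m.

h ≈ 0.605 m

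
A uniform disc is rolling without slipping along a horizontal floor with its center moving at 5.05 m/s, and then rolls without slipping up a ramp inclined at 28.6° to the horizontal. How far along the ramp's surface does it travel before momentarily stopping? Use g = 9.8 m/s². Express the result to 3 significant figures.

The moment of inertia is (1/2)MR², giving k ≡ I/(MR²) = 0.5.
The rolling condition ω = v/R makes the rotational term ½I(v/R)² = ½kMv², so KE_total = ½(1+k)Mv² = (3/4)Mv².
Setting this equal to Mgh gives the vertical rise h = (1+k)v₀²/(2g) = 1.5×5.05²/(2×9.8) = 1.952 m.
The distance along the slope is d = h/sinθ = 1.952/sin28.6° ≈ 4.08 m.

d ≈ 4.08 m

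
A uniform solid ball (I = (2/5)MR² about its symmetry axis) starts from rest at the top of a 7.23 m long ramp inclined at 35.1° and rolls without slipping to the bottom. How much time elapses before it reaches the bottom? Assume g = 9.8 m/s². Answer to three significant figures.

For this body I = (2/5)MR², i.e. k = I/(MR²) = 0.4.
Along the incline Mg sinθ − f = Ma, and torque about the center fR = Iα = kMR²(a/R) gives f = kMa.
Hence a = g sinθ/(1+k) = 9.8×sin35.1°/1.4 = 4.025 m/s².
Starting from rest, L = ½at², so t = √(2L/a) = √(2×7.23/4.025) ≈ 1.90 s.

t ≈ 1.90 s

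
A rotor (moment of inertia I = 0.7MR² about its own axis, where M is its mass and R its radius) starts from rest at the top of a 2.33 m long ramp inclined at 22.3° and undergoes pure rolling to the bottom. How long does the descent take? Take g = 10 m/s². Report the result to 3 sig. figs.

t ≈ 1.44 s

With I = 0.7MR², the ratio k = I/(MR²) is 0.7.
Translational: Mg sinθ − f = Ma. Rotational about the CM: fR = Iα = kMRa, so f = kMa.
Hence a = g sinθ/(1+k) = 10×sin22.3°/1.7 = 2.232 m/s².
Starting from rest, L = ½at², so t = √(2L/a) = √(2×2.33/2.232) ≈ 1.44 s.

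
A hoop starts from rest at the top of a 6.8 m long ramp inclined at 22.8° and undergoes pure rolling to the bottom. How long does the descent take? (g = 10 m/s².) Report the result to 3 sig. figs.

t ≈ 2.65 s

For this body I = MR², i.e. k = I/(MR²) = 1.
Newton's second law down the slope: Mg sinθ − f = Ma. The torque equation fR = Iα (with α = a/R) gives f = kMa.
Hence a = g sinθ/(1+k) = 10×sin22.8°/2 = 1.938 m/s².
Starting from rest, L = ½at², so t = √(2L/a) = √(2×6.8/1.938) ≈ 2.65 s.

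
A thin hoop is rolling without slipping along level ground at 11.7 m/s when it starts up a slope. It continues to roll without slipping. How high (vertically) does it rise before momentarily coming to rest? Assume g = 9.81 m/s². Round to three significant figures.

The moment of inertia is MR², giving k ≡ I/(MR²) = 1.
Since it rolls without slipping, ω = v/R and KE = ½Mv² + ½Iω² = ½(1+k)Mv² = Mv².
At the top the kinetic energy is zero, so Mv₀² = Mgh.
Thus h = (1+k)v₀²/(2g) = 2 × 11.7² / (2 × 9.81) ≈ 14.0 m.

h ≈ 14.0 m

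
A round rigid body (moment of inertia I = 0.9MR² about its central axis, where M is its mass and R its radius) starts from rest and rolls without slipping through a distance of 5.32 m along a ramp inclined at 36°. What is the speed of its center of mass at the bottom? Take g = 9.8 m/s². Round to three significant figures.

v ≈ 5.68 m/s

The moment of inertia is 0.9MR², giving k ≡ I/(MR²) = 0.9.
Rolling without slipping gives ω = v/R, so the total kinetic energy is ½Mv² + ½Iω² = ½(1+k)Mv² = (19/20)Mv².
The vertical drop is h = L sinθ = 5.32 × sin36° = 3.127 m.
Energy conservation: Mgh = (19/20)Mv², so v = √(2gh/(1+k)) = √(2 × 9.8 × 3.127 / 1.9) ≈ 5.68 m/s.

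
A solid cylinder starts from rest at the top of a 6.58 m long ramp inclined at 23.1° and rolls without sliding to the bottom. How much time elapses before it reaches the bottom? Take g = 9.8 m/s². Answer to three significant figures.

With I = (1/2)MR², the ratio k = I/(MR²) is 0.5.
Newton's second law down the slope: Mg sinθ − f = Ma. The torque equation fR = Iα (with α = a/R) gives f = kMa.
Hence a = g sinθ/(1+k) = 9.8×sin23.1°/1.5 = 2.563 m/s².
Starting from rest, L = ½at², so t = √(2L/a) = √(2×6.58/2.563) ≈ 2.27 s.

t ≈ 2.27 s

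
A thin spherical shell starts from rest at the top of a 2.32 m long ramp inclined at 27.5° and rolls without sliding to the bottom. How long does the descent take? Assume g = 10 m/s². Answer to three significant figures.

t ≈ 1.29 s

For this body I = (2/3)MR², i.e. k = I/(MR²) = 2/3.
Along the incline Mg sinθ − f = Ma, and torque about the center fR = Iα = kMR²(a/R) gives f = kMa.
Hence a = g sinθ/(1+k) = 10×sin27.5°/1.667 = 2.77 m/s².
Starting from rest, L = ½at², so t = √(2L/a) = √(2×2.32/2.77) ≈ 1.29 s.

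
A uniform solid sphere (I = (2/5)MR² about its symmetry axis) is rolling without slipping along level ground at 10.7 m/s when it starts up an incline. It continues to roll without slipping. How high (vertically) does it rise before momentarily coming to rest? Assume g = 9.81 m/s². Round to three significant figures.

h ≈ 8.17 m

With I = (2/5)MR², the ratio k = I/(MR²) is 0.4.
Rolling without slipping gives ω = v/R, so the total kinetic energy is ½Mv² + ½Iω² = ½(1+k)Mv² = (7/10)Mv².
All of this converts to potential energy at the highest point: (7/10)Mv₀² = Mgh.
Thus h = (1+k)v₀²/(2g) = 1.4 × 10.7² / (2 × 9.81) ≈ 8.17 m.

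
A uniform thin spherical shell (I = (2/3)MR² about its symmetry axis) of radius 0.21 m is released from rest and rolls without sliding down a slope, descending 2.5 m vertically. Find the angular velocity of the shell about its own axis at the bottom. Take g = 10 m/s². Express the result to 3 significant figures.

With I = (2/3)MR², the ratio k = I/(MR²) is 2/3.
The rolling condition ω = v/R makes the rotational term ½I(v/R)² = ½kMv², so KE_total = ½(1+k)Mv² = (5/6)Mv².
Energy conservation Mgh = ½(1+k)Mv² gives v = √(2gh/(1+k)) = √(2 × 10 × 2.5 / 1.667) = 5.477 m/s.
Then ω = v/R = 5.477 / 0.21 ≈ 26.1 rad/s.

ω ≈ 26.1 rad/s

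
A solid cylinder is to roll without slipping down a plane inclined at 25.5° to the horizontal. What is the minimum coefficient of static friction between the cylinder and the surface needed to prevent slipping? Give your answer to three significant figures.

For this body I = (1/2)MR², i.e. k = I/(MR²) = 0.5.
Along the incline Mg sinθ − f = Ma, and torque about the center fR = Iα = kMR²(a/R) gives f = kMa.
These give a = g sinθ/(1+k) and the required friction f = kMg sinθ/(1+k).
The normal force is N = Mg cosθ, so μ_min = f/N = k tanθ/(1+k).
μ_min = 0.5 × tan25.5° / 1.5 ≈ 0.159.

μ_min ≈ 0.159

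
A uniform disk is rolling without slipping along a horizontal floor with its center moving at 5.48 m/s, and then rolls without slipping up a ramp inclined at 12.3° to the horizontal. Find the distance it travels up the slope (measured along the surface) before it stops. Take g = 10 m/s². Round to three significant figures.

d ≈ 10.6 m

With I = (1/2)MR², the ratio k = I/(MR²) is 0.5.
Rolling without slipping gives ω = v/R, so the total kinetic energy is ½Mv² + ½Iω² = ½(1+k)Mv² = (3/4)Mv².
Setting this equal to Mgh gives the vertical rise h = (1+k)v₀²/(2g) = 1.5×5.48²/(2×10) = 2.252 m.
Along the incline, d = h/sinθ = 2.252/sin12.3° ≈ 10.6 m.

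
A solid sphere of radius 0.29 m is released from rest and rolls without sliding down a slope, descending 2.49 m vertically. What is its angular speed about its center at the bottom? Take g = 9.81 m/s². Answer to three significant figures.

For this body I = (2/5)MR², i.e. k = I/(MR²) = 0.4.
Pure rolling means v = ωR; then KE = ½Mv² + ½I(v/R)² = ½(1+k)Mv² = (7/10)Mv².
Energy conservation Mgh = ½(1+k)Mv² gives v = √(2gh/(1+k)) = √(2 × 9.81 × 2.49 / 1.4) = 5.907 m/s.
Then ω = v/R = 5.907 / 0.29 ≈ 20.4 rad/s.

ω ≈ 20.4 rad/s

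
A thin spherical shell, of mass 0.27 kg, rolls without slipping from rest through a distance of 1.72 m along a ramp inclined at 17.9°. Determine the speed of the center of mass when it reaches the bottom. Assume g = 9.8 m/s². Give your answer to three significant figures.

v ≈ 2.49 m/s

For this body I = (2/3)MR², i.e. k = I/(MR²) = 2/3.
The rolling condition ω = v/R makes the rotational term ½I(v/R)² = ½kMv², so KE_total = ½(1+k)Mv² = (5/6)Mv².
The vertical drop is h = L sinθ = 1.72 × sin17.9° = 0.5287 m.
Energy conservation: Mgh = (5/6)Mv², so v = √(2gh/(1+k)) = √(2 × 9.8 × 0.5287 / 1.667) ≈ 2.49 m/s.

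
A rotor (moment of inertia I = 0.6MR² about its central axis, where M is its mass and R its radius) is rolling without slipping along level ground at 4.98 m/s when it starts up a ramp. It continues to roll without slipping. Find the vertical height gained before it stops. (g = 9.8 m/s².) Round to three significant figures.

For this body I = 0.6MR², i.e. k = I/(MR²) = 0.6.
The rolling condition ω = v/R makes the rotational term ½I(v/R)² = ½kMv², so KE_total = ½(1+k)Mv² = (4/5)Mv².
At the top the kinetic energy is zero, so (4/5)Mv₀² = Mgh.
Thus h = (1+k)v₀²/(2g) = 1.6 × 4.98² / (2 × 9.8) ≈ 2.02 m.

h ≈ 2.02 m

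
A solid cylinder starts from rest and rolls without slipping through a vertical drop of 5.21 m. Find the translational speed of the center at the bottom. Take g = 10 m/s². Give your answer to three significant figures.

v ≈ 8.33 m/s

For this body I = (1/2)MR², i.e. k = I/(MR²) = 0.5.
Since it rolls without slipping, ω = v/R and KE = ½Mv² + ½Iω² = ½(1+k)Mv² = (3/4)Mv².
Energy conservation: Mgh = (3/4)Mv², so v = √(2gh/(1+k)) = √(2 × 10 × 5.21 / 1.5) ≈ 8.33 m/s.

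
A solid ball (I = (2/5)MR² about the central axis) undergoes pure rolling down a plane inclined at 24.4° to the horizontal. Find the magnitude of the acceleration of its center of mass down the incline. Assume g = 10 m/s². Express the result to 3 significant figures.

The moment of inertia is (2/5)MR², giving k ≡ I/(MR²) = 0.4.
Translational: Mg sinθ − f = Ma. Rotational about the CM: fR = Iα = kMRa, so f = kMa.
Eliminating f: Mg sinθ = (1+k)Ma, so a = g sinθ/(1+k) = 10 × sin24.4° / 1.4 ≈ 2.95 m/s².

a ≈ 2.95 m/s²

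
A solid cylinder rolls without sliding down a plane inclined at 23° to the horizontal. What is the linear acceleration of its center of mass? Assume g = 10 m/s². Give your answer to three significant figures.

With I = (1/2)MR², the ratio k = I/(MR²) is 0.5.
Newton's second law down the slope: Mg sinθ − f = Ma. The torque equation fR = Iα (with α = a/R) gives f = kMa.
Eliminating f: Mg sinθ = (1+k)Ma, so a = g sinθ/(1+k) = 10 × sin23° / 1.5 ≈ 2.60 m/s².

a ≈ 2.60 m/s²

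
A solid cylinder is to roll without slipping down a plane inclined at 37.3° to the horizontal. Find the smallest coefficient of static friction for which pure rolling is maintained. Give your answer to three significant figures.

μ_min ≈ 0.254

For this body I = (1/2)MR², i.e. k = I/(MR²) = 0.5.
Translational: Mg sinθ − f = Ma. Rotational about the CM: fR = Iα = kMRa, so f = kMa.
These give a = g sinθ/(1+k) and the required friction f = kMg sinθ/(1+k).
The normal force is N = Mg cosθ, so μ_min = f/N = k tanθ/(1+k).
μ_min = 0.5 × tan37.3° / 1.5 ≈ 0.254.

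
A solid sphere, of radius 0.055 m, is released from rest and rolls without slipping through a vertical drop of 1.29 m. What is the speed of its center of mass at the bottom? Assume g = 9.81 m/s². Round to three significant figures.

The moment of inertia is (2/5)MR², giving k ≡ I/(MR²) = 0.4.
The rolling condition ω = v/R makes the rotational term ½I(v/R)² = ½kMv², so KE_total = ½(1+k)Mv² = (7/10)Mv².
Energy conservation: Mgh = (7/10)Mv², so v = √(2gh/(1+k)) = √(2 × 9.81 × 1.29 / 1.4) ≈ 4.25 m/s.

v ≈ 4.25 m/s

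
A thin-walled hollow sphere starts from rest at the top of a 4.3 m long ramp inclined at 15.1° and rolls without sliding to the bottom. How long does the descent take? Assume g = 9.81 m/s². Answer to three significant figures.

The moment of inertia is (2/3)MR², giving k ≡ I/(MR²) = 2/3.
Along the incline Mg sinθ − f = Ma, and torque about the center fR = Iα = kMR²(a/R) gives f = kMa.
Hence a = g sinθ/(1+k) = 9.81×sin15.1°/1.667 = 1.533 m/s².
Starting from rest, L = ½at², so t = √(2L/a) = √(2×4.3/1.533) ≈ 2.37 s.

t ≈ 2.37 s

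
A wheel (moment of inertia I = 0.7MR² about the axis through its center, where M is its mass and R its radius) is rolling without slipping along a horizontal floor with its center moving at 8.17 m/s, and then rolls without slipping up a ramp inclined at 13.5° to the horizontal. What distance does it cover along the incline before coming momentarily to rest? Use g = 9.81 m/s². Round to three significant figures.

d ≈ 24.8 m

Here I = 0.7MR², so the shape factor k = I/(MR²) = 0.7.
The rolling condition ω = v/R makes the rotational term ½I(v/R)² = ½kMv², so KE_total = ½(1+k)Mv² = (17/20)Mv².
Setting this equal to Mgh gives the vertical rise h = (1+k)v₀²/(2g) = 1.7×8.17²/(2×9.81) = 5.784 m.
Along the incline, d = h/sinθ = 5.784/sin13.5° ≈ 24.8 m.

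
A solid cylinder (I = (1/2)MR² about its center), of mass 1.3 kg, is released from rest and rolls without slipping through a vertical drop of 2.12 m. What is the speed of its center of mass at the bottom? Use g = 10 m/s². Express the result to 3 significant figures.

The moment of inertia is (1/2)MR², giving k ≡ I/(MR²) = 0.5.
Pure rolling means v = ωR; then KE = ½Mv² + ½I(v/R)² = ½(1+k)Mv² = (3/4)Mv².
Setting Mgh = (3/4)Mv² gives v = √(2gh/(1+k)) = √(2·10·2.12/1.5) ≈ 5.32 m/s.

v ≈ 5.32 m/s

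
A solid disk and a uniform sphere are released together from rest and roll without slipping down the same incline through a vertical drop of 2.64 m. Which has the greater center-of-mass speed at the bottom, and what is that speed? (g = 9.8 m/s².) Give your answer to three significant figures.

the uniform sphere, at v ≈ 6.08 m/s

For rolling without slipping, Mgh = ½(1+k)Mv² where k = I/(MR²), so v = √(2gh/(1+k)).
Solid disk: k = 0.5, giving v = √(2×9.8×2.64/1.5) = 5.873 m/s.
Uniform sphere: k = 0.4, giving v = √(2×9.8×2.64/1.4) = 6.079 m/s.
The smaller k wins: the uniform sphere, at ≈ 6.08 m/s.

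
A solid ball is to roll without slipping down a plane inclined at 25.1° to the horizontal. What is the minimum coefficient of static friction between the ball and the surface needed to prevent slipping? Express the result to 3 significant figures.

Here I = (2/5)MR², so the shape factor k = I/(MR²) = 0.4.
Newton's second law down the slope: Mg sinθ − f = Ma. The torque equation fR = Iα (with α = a/R) gives f = kMa.
These give a = g sinθ/(1+k) and the required friction f = kMg sinθ/(1+k).
With N = Mg cosθ, the no-slip condition f ≤ μN gives μ_min = f/N = k tanθ/(1+k).
μ_min = 0.4 × tan25.1° / 1.4 ≈ 0.134.

μ_min ≈ 0.134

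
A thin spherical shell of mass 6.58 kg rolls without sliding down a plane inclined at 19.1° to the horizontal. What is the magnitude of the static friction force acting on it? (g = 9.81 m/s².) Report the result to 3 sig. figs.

For this body I = (2/3)MR², i.e. k = I/(MR²) = 2/3.
Translational: Mg sinθ − f = Ma. Rotational about the CM: fR = Iα = kMRa, so f = kMa.
Combining, a = g sinθ/(1+k) and f = kMa = kMg sinθ/(1+k).
f = (2/3) × 6.58 × 9.81 × sin19.1° / 1.667 ≈ 8.45 N.

f ≈ 8.45 N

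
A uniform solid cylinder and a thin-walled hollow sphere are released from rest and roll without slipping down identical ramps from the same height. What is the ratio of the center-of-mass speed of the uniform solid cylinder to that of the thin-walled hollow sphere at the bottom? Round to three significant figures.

v_ratio ≈ 1.05

Each satisfies Mgh = ½(1+k)Mv² with k = I/(MR²), so v ∝ 1/√(1+k).
For the uniform solid cylinder k = 0.5; for the thin-walled hollow sphere k = 2/3.
v₁/v₂ = √((1+k₂)/(1+k₁)) = √(1.667/1.5) ≈ 1.05.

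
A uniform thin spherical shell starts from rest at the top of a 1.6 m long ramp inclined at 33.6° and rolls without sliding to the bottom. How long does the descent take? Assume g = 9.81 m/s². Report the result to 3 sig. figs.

The moment of inertia is (2/3)MR², giving k ≡ I/(MR²) = 2/3.
Along the incline Mg sinθ − f = Ma, and torque about the center fR = Iα = kMR²(a/R) gives f = kMa.
Hence a = g sinθ/(1+k) = 9.81×sin33.6°/1.667 = 3.257 m/s².
With constant a from rest, t = √(2L/a) = √(2·1.6/3.257) ≈ 0.991 s.

t ≈ 0.991 s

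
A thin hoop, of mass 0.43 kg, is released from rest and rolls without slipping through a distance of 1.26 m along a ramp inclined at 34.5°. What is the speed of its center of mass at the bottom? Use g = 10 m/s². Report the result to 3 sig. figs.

The moment of inertia is MR², giving k ≡ I/(MR²) = 1.
Pure rolling means v = ωR; then KE = ½Mv² + ½I(v/R)² = ½(1+k)Mv² = Mv².
The vertical drop is h = L sinθ = 1.26 × sin34.5° = 0.7137 m.
Setting Mgh = Mv² gives v = √(2gh/(1+k)) = √(2·10·0.7137/2) ≈ 2.67 m/s.

v ≈ 2.67 m/s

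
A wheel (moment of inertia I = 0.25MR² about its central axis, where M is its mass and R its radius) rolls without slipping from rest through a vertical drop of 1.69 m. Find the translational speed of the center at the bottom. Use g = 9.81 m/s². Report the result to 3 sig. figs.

Here I = 0.25MR², so the shape factor k = I/(MR²) = 0.25.
The rolling condition ω = v/R makes the rotational term ½I(v/R)² = ½kMv², so KE_total = ½(1+k)Mv² = (5/8)Mv².
Setting Mgh = (5/8)Mv² gives v = √(2gh/(1+k)) = √(2·9.81·1.69/1.25) ≈ 5.15 m/s.

v ≈ 5.15 m/s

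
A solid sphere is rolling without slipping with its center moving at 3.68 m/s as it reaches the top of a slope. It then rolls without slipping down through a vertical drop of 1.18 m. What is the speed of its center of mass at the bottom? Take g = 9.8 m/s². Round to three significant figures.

v ≈ 5.48 m/s

Here I = (2/5)MR², so the shape factor k = I/(MR²) = 0.4.
Rolling without slipping gives ω = v/R, so the total kinetic energy is ½Mv² + ½Iω² = ½(1+k)Mv² = (7/10)Mv².
Energy conservation: (7/10)Mv₀² + Mgh = (7/10)Mv², so v² = v₀² + 2gh/(1+k).
v = √(3.68² + 2×9.8×1.18/1.4) = √30.06 ≈ 5.48 m/s.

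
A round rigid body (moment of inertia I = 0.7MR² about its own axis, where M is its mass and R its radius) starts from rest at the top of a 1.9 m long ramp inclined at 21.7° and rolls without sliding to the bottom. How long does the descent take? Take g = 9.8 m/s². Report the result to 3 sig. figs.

t ≈ 1.34 s

Here I = 0.7MR², so the shape factor k = I/(MR²) = 0.7.
Newton's second law down the slope: Mg sinθ − f = Ma. The torque equation fR = Iα (with α = a/R) gives f = kMa.
Hence a = g sinθ/(1+k) = 9.8×sin21.7°/1.7 = 2.131 m/s².
Starting from rest, L = ½at², so t = √(2L/a) = √(2×1.9/2.131) ≈ 1.34 s.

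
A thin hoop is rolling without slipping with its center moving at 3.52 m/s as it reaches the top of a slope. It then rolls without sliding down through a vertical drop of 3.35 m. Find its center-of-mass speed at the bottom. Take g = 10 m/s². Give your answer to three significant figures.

v ≈ 6.77 m/s

For this body I = MR², i.e. k = I/(MR²) = 1.
Since it rolls without slipping, ω = v/R and KE = ½Mv² + ½Iω² = ½(1+k)Mv² = Mv².
Energy conservation: Mv₀² + Mgh = Mv², so v² = v₀² + 2gh/(1+k).
v = √(3.52² + 2×10×3.35/2) = √45.89 ≈ 6.77 m/s.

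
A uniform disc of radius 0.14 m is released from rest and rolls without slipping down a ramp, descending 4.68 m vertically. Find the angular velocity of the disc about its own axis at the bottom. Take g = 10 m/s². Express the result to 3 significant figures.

The moment of inertia is (1/2)MR², giving k ≡ I/(MR²) = 0.5.
Rolling without slipping gives ω = v/R, so the total kinetic energy is ½Mv² + ½Iω² = ½(1+k)Mv² = (3/4)Mv².
Energy conservation Mgh = ½(1+k)Mv² gives v = √(2gh/(1+k)) = √(2 × 10 × 4.68 / 1.5) = 7.899 m/s.
The angular speed follows from ω = v/R = 7.899/0.14 ≈ 56.4 rad/s.

ω ≈ 56.4 rad/s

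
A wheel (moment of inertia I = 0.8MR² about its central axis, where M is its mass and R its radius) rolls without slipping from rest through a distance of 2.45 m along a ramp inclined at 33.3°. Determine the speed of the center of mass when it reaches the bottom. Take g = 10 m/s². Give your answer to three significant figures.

Here I = 0.8MR², so the shape factor k = I/(MR²) = 0.8.
Since it rolls without slipping, ω = v/R and KE = ½Mv² + ½Iω² = ½(1+k)Mv² = (9/10)Mv².
The vertical drop is h = L sinθ = 2.45 × sin33.3° = 1.345 m.
Energy conservation: Mgh = (9/10)Mv², so v = √(2gh/(1+k)) = √(2 × 10 × 1.345 / 1.8) ≈ 3.87 m/s.

v ≈ 3.87 m/s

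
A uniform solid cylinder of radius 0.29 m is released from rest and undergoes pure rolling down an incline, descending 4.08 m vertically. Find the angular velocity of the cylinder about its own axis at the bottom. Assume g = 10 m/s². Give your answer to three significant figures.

Here I = (1/2)MR², so the shape factor k = I/(MR²) = 0.5.
Since it rolls without slipping, ω = v/R and KE = ½Mv² + ½Iω² = ½(1+k)Mv² = (3/4)Mv².
Energy conservation Mgh = ½(1+k)Mv² gives v = √(2gh/(1+k)) = √(2 × 10 × 4.08 / 1.5) = 7.376 m/s.
Then ω = v/R = 7.376 / 0.29 ≈ 25.4 rad/s.

ω ≈ 25.4 rad/s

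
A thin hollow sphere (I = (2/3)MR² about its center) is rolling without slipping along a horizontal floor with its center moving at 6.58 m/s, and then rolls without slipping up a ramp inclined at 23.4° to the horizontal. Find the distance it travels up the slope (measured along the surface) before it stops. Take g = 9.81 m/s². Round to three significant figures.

The moment of inertia is (2/3)MR², giving k ≡ I/(MR²) = 2/3.
Rolling without slipping gives ω = v/R, so the total kinetic energy is ½Mv² + ½Iω² = ½(1+k)Mv² = (5/6)Mv².
Setting this equal to Mgh gives the vertical rise h = (1+k)v₀²/(2g) = 1.667×6.58²/(2×9.81) = 3.678 m.
The distance along the slope is d = h/sinθ = 3.678/sin23.4° ≈ 9.26 m.

d ≈ 9.26 m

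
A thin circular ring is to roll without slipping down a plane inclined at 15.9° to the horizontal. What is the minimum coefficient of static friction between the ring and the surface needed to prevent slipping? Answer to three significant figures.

Here I = MR², so the shape factor k = I/(MR²) = 1.
Translational: Mg sinθ − f = Ma. Rotational about the CM: fR = Iα = kMRa, so f = kMa.
These give a = g sinθ/(1+k) and the required friction f = kMg sinθ/(1+k).
The normal force is N = Mg cosθ, so μ_min = f/N = k tanθ/(1+k).
μ_min = 1 × tan15.9° / 2 ≈ 0.142.

μ_min ≈ 0.142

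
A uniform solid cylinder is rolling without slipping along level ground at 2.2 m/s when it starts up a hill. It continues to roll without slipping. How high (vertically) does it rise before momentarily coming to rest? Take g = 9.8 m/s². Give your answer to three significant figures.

Here I = (1/2)MR², so the shape factor k = I/(MR²) = 0.5.
Since it rolls without slipping, ω = v/R and KE = ½Mv² + ½Iω² = ½(1+k)Mv² = (3/4)Mv².
At the top the kinetic energy is zero, so (3/4)Mv₀² = Mgh.
Thus h = (1+k)v₀²/(2g) = 1.5 × 2.2² / (2 × 9.8) ≈ 0.370 m.

h ≈ 0.370 m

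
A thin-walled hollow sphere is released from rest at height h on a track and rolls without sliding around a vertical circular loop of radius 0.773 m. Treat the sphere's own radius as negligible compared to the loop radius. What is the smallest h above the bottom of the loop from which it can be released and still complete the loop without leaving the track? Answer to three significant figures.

h_min ≈ 2.19 m

With I = (2/3)MR², the ratio k = I/(MR²) is 2/3.
At the top of the loop, the minimum-contact condition is Mg = Mv_top²/r, so v_top² = gr.
With ω = v/R, the kinetic energy at speed v is ½(1+k)Mv² = (5/6)Mv².
Energy conservation from release (height h) to the top (height 2r): Mgh = Mg(2r) + (5/6)M·gr.
Thus h_min = 2r + (1+k)r/2 = r(2 + 1.667/2) = 0.773 × 2.833 ≈ 2.19 m.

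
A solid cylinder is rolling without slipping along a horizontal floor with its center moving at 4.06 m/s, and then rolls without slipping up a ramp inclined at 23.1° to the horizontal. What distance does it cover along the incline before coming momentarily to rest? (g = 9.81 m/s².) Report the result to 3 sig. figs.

For this body I = (1/2)MR², i.e. k = I/(MR²) = 0.5.
Rolling without slipping gives ω = v/R, so the total kinetic energy is ½Mv² + ½Iω² = ½(1+k)Mv² = (3/4)Mv².
Setting this equal to Mgh gives the vertical rise h = (1+k)v₀²/(2g) = 1.5×4.06²/(2×9.81) = 1.26 m.
Along the incline, d = h/sinθ = 1.26/sin23.1° ≈ 3.21 m.

d ≈ 3.21 m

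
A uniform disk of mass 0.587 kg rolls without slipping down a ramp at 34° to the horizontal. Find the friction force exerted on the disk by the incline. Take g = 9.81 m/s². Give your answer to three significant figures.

For this body I = (1/2)MR², i.e. k = I/(MR²) = 0.5.
Newton's second law down the slope: Mg sinθ − f = Ma. The torque equation fR = Iα (with α = a/R) gives f = kMa.
Combining, a = g sinθ/(1+k) and f = kMa = kMg sinθ/(1+k).
f = 0.5 × 0.587 × 9.81 × sin34° / 1.5 ≈ 1.07 N.

f ≈ 1.07 N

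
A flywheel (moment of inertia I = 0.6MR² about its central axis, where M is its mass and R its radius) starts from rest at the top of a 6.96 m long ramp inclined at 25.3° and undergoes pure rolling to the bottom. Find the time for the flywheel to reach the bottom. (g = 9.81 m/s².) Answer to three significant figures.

t ≈ 2.30 s

The moment of inertia is 0.6MR², giving k ≡ I/(MR²) = 0.6.
Along the incline Mg sinθ − f = Ma, and torque about the center fR = Iα = kMR²(a/R) gives f = kMa.
Hence a = g sinθ/(1+k) = 9.81×sin25.3°/1.6 = 2.62 m/s².
Starting from rest, L = ½at², so t = √(2L/a) = √(2×6.96/2.62) ≈ 2.30 s.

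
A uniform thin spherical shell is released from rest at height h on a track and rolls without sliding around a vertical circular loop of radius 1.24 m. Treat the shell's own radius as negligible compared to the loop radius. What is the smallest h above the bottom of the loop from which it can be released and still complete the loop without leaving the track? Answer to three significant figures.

h_min ≈ 3.51 m

With I = (2/3)MR², the ratio k = I/(MR²) is 2/3.
At the top, contact is just lost when gravity alone supplies the centripetal force: Mg = Mv_top²/r, i.e. v_top² = gr.
With ω = v/R, the kinetic energy at speed v is ½(1+k)Mv² = (5/6)Mv².
Energy conservation from release (height h) to the top (height 2r): Mgh = Mg(2r) + (5/6)M·gr.
Thus h_min = 2r + (1+k)r/2 = r(2 + 1.667/2) = 1.24 × 2.833 ≈ 3.51 m.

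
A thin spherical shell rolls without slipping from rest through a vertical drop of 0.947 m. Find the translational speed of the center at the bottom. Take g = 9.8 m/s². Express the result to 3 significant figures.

v ≈ 3.34 m/s

For this body I = (2/3)MR², i.e. k = I/(MR²) = 2/3.
Pure rolling means v = ωR; then KE = ½Mv² + ½I(v/R)² = ½(1+k)Mv² = (5/6)Mv².
Energy conservation: Mgh = (5/6)Mv², so v = √(2gh/(1+k)) = √(2 × 9.8 × 0.947 / 1.667) ≈ 3.34 m/s.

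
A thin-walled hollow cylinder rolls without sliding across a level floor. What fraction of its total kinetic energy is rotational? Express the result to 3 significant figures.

fraction ≈ 0.500

For this body I = MR², i.e. k = I/(MR²) = 1.
Since ω = v/R, the translational part is ½Mv² and the rotational part is ½I(v/R)² = ½kMv²; the total is ½(1+k)Mv².
The rotational fraction is therefore k/(1+k) = 1/2 ≈ 0.500.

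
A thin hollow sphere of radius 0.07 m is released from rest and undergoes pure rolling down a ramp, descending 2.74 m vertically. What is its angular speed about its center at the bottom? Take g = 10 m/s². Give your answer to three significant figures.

Here I = (2/3)MR², so the shape factor k = I/(MR²) = 2/3.
The rolling condition ω = v/R makes the rotational term ½I(v/R)² = ½kMv², so KE_total = ½(1+k)Mv² = (5/6)Mv².
Energy conservation Mgh = ½(1+k)Mv² gives v = √(2gh/(1+k)) = √(2 × 10 × 2.74 / 1.667) = 5.734 m/s.
The angular speed follows from ω = v/R = 5.734/0.07 ≈ 81.9 rad/s.

ω ≈ 81.9 rad/s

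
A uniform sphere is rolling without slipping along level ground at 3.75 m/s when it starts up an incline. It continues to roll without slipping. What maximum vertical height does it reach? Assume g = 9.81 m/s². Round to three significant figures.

Here I = (2/5)MR², so the shape factor k = I/(MR²) = 0.4.
The rolling condition ω = v/R makes the rotational term ½I(v/R)² = ½kMv², so KE_total = ½(1+k)Mv² = (7/10)Mv².
All of this converts to potential energy at the highest point: (7/10)Mv₀² = Mgh.
Thus h = (1+k)v₀²/(2g) = 1.4 × 3.75² / (2 × 9.81) ≈ 1.00 m.

h ≈ 1.00 m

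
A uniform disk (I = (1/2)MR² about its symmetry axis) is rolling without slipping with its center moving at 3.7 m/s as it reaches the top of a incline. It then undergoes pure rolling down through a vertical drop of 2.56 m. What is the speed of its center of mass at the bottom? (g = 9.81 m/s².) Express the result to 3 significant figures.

The moment of inertia is (1/2)MR², giving k ≡ I/(MR²) = 0.5.
Since it rolls without slipping, ω = v/R and KE = ½Mv² + ½Iω² = ½(1+k)Mv² = (3/4)Mv².
Energy conservation: (3/4)Mv₀² + Mgh = (3/4)Mv², so v² = v₀² + 2gh/(1+k).
v = √(3.7² + 2×9.81×2.56/1.5) = √47.17 ≈ 6.87 m/s.

v ≈ 6.87 m/s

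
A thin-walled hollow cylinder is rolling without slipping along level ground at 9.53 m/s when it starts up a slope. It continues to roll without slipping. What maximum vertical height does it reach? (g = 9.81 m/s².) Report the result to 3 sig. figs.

With I = MR², the ratio k = I/(MR²) is 1.
Pure rolling means v = ωR; then KE = ½Mv² + ½I(v/R)² = ½(1+k)Mv² = Mv².
All of this converts to potential energy at the highest point: Mv₀² = Mgh.
Thus h = (1+k)v₀²/(2g) = 2 × 9.53² / (2 × 9.81) ≈ 9.26 m.

h ≈ 9.26 m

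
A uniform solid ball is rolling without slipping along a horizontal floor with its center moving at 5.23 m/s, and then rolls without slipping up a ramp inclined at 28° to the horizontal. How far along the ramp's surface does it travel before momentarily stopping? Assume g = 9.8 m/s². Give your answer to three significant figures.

d ≈ 4.16 m

The moment of inertia is (2/5)MR², giving k ≡ I/(MR²) = 0.4.
Since it rolls without slipping, ω = v/R and KE = ½Mv² + ½Iω² = ½(1+k)Mv² = (7/10)Mv².
Setting this equal to Mgh gives the vertical rise h = (1+k)v₀²/(2g) = 1.4×5.23²/(2×9.8) = 1.954 m.
Along the incline, d = h/sinθ = 1.954/sin28° ≈ 4.16 m.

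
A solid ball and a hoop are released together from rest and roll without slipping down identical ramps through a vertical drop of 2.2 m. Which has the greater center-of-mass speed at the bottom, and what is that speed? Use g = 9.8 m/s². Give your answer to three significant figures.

the solid ball, at v ≈ 5.55 m/s

For rolling without slipping, Mgh = ½(1+k)Mv² where k = I/(MR²), so v = √(2gh/(1+k)).
Solid ball: k = 0.4, giving v = √(2×9.8×2.2/1.4) = 5.55 m/s.
Hoop: k = 1, giving v = √(2×9.8×2.2/2) = 4.643 m/s.
The smaller k wins: the solid ball, at ≈ 5.55 m/s.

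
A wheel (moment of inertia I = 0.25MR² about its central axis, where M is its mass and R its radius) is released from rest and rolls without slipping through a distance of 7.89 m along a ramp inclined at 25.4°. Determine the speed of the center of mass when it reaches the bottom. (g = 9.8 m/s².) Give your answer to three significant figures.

v ≈ 7.28 m/s

The moment of inertia is 0.25MR², giving k ≡ I/(MR²) = 0.25.
The rolling condition ω = v/R makes the rotational term ½I(v/R)² = ½kMv², so KE_total = ½(1+k)Mv² = (5/8)Mv².
The vertical drop is h = L sinθ = 7.89 × sin25.4° = 3.384 m.
Setting Mgh = (5/8)Mv² gives v = √(2gh/(1+k)) = √(2·9.8·3.384/1.25) ≈ 7.28 m/s.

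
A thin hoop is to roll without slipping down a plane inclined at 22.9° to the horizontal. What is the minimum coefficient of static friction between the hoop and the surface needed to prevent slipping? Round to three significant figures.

The moment of inertia is MR², giving k ≡ I/(MR²) = 1.
Newton's second law down the slope: Mg sinθ − f = Ma. The torque equation fR = Iα (with α = a/R) gives f = kMa.
These give a = g sinθ/(1+k) and the required friction f = kMg sinθ/(1+k).
The normal force is N = Mg cosθ, so μ_min = f/N = k tanθ/(1+k).
μ_min = 1 × tan22.9° / 2 ≈ 0.211.

μ_min ≈ 0.211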